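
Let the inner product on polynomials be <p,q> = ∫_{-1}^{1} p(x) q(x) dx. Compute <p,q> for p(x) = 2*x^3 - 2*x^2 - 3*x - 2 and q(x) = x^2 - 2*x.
<p,q> = 4/15

Expand the product: p(x)·q(x) = 2*x^5 - 6*x^4 + x^3 + 4*x^2 + 4*x.
∫_{-1}^{1} of each monomial x^k gives [2/(k+1) if k even, 0 if k odd]. Integrating term-by-term (or equivalently evaluating the antiderivative F(x) = x^6/3 - 6*x^5/5 + x^4/4 + 4*x^3/3 + 2*x^2 at the endpoints):
  F(1) − F(−1) = 163/60 − (49/20) = 4/15.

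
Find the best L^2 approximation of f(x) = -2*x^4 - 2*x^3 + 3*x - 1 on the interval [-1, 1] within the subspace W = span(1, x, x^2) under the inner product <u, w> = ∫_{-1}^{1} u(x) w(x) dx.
g(x) = -12*x^2/7 + 9*x/5 - 29/35

The best approximation g ∈ W is the orthogonal projection of f onto W. Writing g = a_0 + a_1 x + a_2 x^2, the coefficients solve the normal equations G · a = b where
  G_{ij} = <φ_i, φ_j> and b_i = <f, φ_i>, with φ_0 = 1, φ_1 = x, φ_2 = x^2.
G =
  [2, 0, 2/3]
  [0, 2/3, 0]
  [2/3, 0, 2/5],
b = (-14/5, 6/5, -26/21).
Solving gives a_0 = -29/35, a_1 = 9/5, a_2 = -12/7, so
  g(x) = -12*x^2/7 + 9*x/5 - 29/35.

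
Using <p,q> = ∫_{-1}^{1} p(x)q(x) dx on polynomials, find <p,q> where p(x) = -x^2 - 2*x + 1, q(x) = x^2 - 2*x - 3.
<p,q> = -16/15

Expand the product: p(x)·q(x) = -x^4 + 8*x^2 + 4*x - 3.
∫_{-1}^{1} of each monomial x^k gives [2/(k+1) if k even, 0 if k odd]. Integrating term-by-term (or equivalently evaluating the antiderivative F(x) = -x^5/5 + 8*x^3/3 + 2*x^2 - 3*x at the endpoints):
  F(1) − F(−1) = 22/15 − (38/15) = -16/15.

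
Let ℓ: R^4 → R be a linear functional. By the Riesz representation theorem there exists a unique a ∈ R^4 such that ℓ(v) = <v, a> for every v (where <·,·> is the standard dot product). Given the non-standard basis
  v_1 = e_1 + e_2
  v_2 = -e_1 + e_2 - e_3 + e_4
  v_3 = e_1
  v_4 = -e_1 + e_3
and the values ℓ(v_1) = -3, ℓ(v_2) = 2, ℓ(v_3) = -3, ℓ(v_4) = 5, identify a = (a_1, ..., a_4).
a = (-3, 0, 2, 1)

Write a = (a_1, ..., a_4) in the standard basis. For each basis vector v_i, ℓ(v_i) = <v_i, a> is a linear equation in the a_j's. Collect the n equations into a matrix system V a = ℓ, where row i of V is v_i (expressed in the standard basis). Since V is invertible (lower-triangular with 1s on the diagonal, up to permutation), solve by back-substitution:
  V =
[[1, 1, 0, 0],
 [-1, 1, -1, 1],
 [1, 0, 0, 0],
 [-1, 0, 1, 0]]
  V a = (-3, 2, -3, 5)
Solving gives a = (-3, 0, 2, 1).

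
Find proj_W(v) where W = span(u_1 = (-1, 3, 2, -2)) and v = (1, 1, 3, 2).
proj_W(v) = (-2/9, 2/3, 4/9, -4/9)

Set up U = [u_1 | ... | u_1] ∈ R^(4×1). The projector onto W = col(U) is P = U (U^T U)^(-1) U^T.
Compute U^T U =
  [18],
and U^T v = (4).
Solve U^T U · c = U^T v for the coefficients: c = (2/9). The projection is proj_W(v) = U c.
Check: (v - proj_W(v)) · u_1 = 0  (should be 0).
Result: proj_W(v) = (-2/9, 2/3, 4/9, -4/9).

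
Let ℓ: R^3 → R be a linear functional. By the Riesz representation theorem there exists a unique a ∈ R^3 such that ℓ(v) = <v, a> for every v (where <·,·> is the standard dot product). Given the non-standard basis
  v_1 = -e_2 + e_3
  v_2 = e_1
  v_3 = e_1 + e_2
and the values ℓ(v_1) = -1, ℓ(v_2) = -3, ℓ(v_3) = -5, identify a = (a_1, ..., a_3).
a = (-3, -2, -3)

Write a = (a_1, ..., a_3) in the standard basis. For each basis vector v_i, ℓ(v_i) = <v_i, a> is a linear equation in the a_j's. Collect the n equations into a matrix system V a = ℓ, where row i of V is v_i (expressed in the standard basis). Since V is invertible (lower-triangular with 1s on the diagonal, up to permutation), solve by back-substitution:
  V =
[[0, -1, 1],
 [1, 0, 0],
 [1, 1, 0]]
  V a = (-1, -3, -5)
Solving gives a = (-3, -2, -3).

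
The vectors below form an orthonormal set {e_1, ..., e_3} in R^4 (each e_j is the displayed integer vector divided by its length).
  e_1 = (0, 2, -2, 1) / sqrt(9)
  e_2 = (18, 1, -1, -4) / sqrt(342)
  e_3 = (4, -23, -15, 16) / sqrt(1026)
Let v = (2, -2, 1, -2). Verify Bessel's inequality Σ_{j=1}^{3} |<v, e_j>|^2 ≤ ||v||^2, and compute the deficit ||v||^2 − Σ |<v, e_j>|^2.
Σ |<v, e_j>|^2 = 326/27; ||v||^2 = 13; deficit = 25/27

Write each e_j = u_j / sqrt(<u_j, u_j>) where u_j is the displayed integer vector. Then <v, e_j> = <v, u_j> / sqrt(<u_j, u_j>), so |<v, e_j>|^2 = <v, u_j>^2 / <u_j, u_j>.
Coefficients: <v, e_1> = -8/sqrt(9), <v, e_2> = 41/sqrt(342), <v, e_3> = 7/sqrt(1026).
Square and sum: Σ |<v, e_j>|^2 = 326/27.
Compute ||v||^2 = v·v = 13.
Deficit = 13 − 326/27 = 25/27 ≥ 0, confirming Bessel's inequality. (The deficit equals ||v − Σ <v,e_j> e_j||^2, the squared distance from v to span{e_j}.)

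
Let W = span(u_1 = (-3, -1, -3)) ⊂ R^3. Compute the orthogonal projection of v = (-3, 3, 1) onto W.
proj_W(v) = (-9/19, -3/19, -9/19)

Set up U = [u_1 | ... | u_1] ∈ R^(3×1). The projector onto W = col(U) is P = U (U^T U)^(-1) U^T.
Compute U^T U =
  [19],
and U^T v = (3).
Solve U^T U · c = U^T v for the coefficients: c = (3/19). The projection is proj_W(v) = U c.
Check: (v - proj_W(v)) · u_1 = 0  (should be 0).
Result: proj_W(v) = (-9/19, -3/19, -9/19).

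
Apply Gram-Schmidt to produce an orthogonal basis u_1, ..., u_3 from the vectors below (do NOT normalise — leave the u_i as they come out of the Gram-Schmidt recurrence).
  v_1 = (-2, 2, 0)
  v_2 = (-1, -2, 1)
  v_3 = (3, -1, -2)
Orthogonal basis:
  u_1 = (-2, 2, 0)
  u_2 = (-3/2, -3/2, 1)
  u_3 = (-4/11, -4/11, -12/11)

Apply the Gram-Schmidt recurrence
  u_1 = v_1
  u_i = v_i − Σ_{j<i} ((v_i · u_j) / (u_j · u_j)) · u_j.

Step by step this gives:
  u_1 = (-2, 2, 0)
  u_2 = (-3/2, -3/2, 1)
  u_3 = (-4/11, -4/11, -12/11)

Orthogonality check:
  u_2 · u_1 = 0 (should be 0)
  u_3 · u_1 = 0 (should be 0)
  u_3 · u_2 = 0 (should be 0)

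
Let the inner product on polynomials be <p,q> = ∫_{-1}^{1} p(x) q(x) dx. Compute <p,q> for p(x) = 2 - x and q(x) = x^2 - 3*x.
<p,q> = 10/3

Expand the product: p(x)·q(x) = -x^3 + 5*x^2 - 6*x.
∫_{-1}^{1} of each monomial x^k gives [2/(k+1) if k even, 0 if k odd]. Integrating term-by-term (or equivalently evaluating the antiderivative F(x) = -x^4/4 + 5*x^3/3 - 3*x^2 at the endpoints):
  F(1) − F(−1) = -19/12 − (-59/12) = 10/3.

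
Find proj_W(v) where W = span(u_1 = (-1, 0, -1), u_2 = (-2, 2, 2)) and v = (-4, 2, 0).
proj_W(v) = (-4, 2, 0)

Set up U = [u_1 | ... | u_2] ∈ R^(3×2). The projector onto W = col(U) is P = U (U^T U)^(-1) U^T.
Compute U^T U =
  [2, 0]
  [0, 12],
and U^T v = (4, 12).
Solve U^T U · c = U^T v for the coefficients: c = (2, 1). The projection is proj_W(v) = U c.
Check: (v - proj_W(v)) · u_1 = 0  (should be 0).
Check: (v - proj_W(v)) · u_2 = 0  (should be 0).
Result: proj_W(v) = (-4, 2, 0).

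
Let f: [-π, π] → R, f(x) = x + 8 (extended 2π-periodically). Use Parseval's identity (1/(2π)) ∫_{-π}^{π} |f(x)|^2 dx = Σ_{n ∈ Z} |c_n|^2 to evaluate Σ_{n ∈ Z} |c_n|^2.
Σ |c_n|^2 = π^2/3 + 64

Expand and integrate term by term over [-π, π]:
  ∫ (x)^2 dx = 1·(2π^3/3); ∫ 2·1·(8)·x dx = 0 (odd integrand); ∫ 8^2 dx = 64·2π.
So (1/(2π)) ∫_{-π}^{π} (x + 8)^2 dx = 1π^2/3 + 64 = π^2/3 + 64.
Parseval ⇒ Σ |c_n|^2 = π^2/3 + 64.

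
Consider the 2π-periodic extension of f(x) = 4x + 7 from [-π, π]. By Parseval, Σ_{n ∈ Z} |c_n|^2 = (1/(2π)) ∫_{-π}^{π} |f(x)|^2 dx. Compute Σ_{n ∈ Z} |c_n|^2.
Σ |c_n|^2 = 16π^2/3 + 49

Expand and integrate term by term over [-π, π]:
  ∫ (4x)^2 dx = 16·(2π^3/3); ∫ 2·4·(7)·x dx = 0 (odd integrand); ∫ 7^2 dx = 49·2π.
So (1/(2π)) ∫_{-π}^{π} (4x + 7)^2 dx = 16π^2/3 + 49 = 16π^2/3 + 49.
Parseval ⇒ Σ |c_n|^2 = 16π^2/3 + 49.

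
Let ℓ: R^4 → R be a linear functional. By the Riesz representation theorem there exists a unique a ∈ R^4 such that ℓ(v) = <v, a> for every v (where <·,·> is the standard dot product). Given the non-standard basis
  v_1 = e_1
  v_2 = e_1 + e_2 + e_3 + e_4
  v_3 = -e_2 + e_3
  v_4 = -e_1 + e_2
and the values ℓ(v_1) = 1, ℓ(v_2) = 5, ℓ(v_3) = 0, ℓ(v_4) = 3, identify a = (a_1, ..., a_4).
a = (1, 4, 4, -4)

Write a = (a_1, ..., a_4) in the standard basis. For each basis vector v_i, ℓ(v_i) = <v_i, a> is a linear equation in the a_j's. Collect the n equations into a matrix system V a = ℓ, where row i of V is v_i (expressed in the standard basis). Since V is invertible (lower-triangular with 1s on the diagonal, up to permutation), solve by back-substitution:
  V =
[[1, 0, 0, 0],
 [1, 1, 1, 1],
 [0, -1, 1, 0],
 [-1, 1, 0, 0]]
  V a = (1, 5, 0, 3)
Solving gives a = (1, 4, 4, -4).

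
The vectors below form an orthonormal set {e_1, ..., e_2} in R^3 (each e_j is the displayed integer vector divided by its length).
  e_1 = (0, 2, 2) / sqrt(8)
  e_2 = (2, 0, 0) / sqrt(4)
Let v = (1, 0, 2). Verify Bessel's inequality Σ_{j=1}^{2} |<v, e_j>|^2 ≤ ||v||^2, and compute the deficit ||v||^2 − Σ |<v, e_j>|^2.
Σ |<v, e_j>|^2 = 3; ||v||^2 = 5; deficit = 2

Write each e_j = u_j / sqrt(<u_j, u_j>) where u_j is the displayed integer vector. Then <v, e_j> = <v, u_j> / sqrt(<u_j, u_j>), so |<v, e_j>|^2 = <v, u_j>^2 / <u_j, u_j>.
Coefficients: <v, e_1> = 4/sqrt(8), <v, e_2> = 2/sqrt(4).
Square and sum: Σ |<v, e_j>|^2 = 3.
Compute ||v||^2 = v·v = 5.
Deficit = 5 − 3 = 2 ≥ 0, confirming Bessel's inequality. (The deficit equals ||v − Σ <v,e_j> e_j||^2, the squared distance from v to span{e_j}.)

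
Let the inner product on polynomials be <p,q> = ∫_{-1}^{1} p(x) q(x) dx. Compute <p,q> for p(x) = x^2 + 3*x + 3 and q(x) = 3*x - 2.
<p,q> = -22/3

Expand the product: p(x)·q(x) = 3*x^3 + 7*x^2 + 3*x - 6.
∫_{-1}^{1} of each monomial x^k gives [2/(k+1) if k even, 0 if k odd]. Integrating term-by-term (or equivalently evaluating the antiderivative F(x) = 3*x^4/4 + 7*x^3/3 + 3*x^2/2 - 6*x at the endpoints):
  F(1) − F(−1) = -17/12 − (71/12) = -22/3.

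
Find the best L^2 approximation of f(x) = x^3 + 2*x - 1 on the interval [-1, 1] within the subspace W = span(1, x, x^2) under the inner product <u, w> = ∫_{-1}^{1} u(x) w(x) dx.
g(x) = 13*x/5 - 1

The best approximation g ∈ W is the orthogonal projection of f onto W. Writing g = a_0 + a_1 x + a_2 x^2, the coefficients solve the normal equations G · a = b where
  G_{ij} = <φ_i, φ_j> and b_i = <f, φ_i>, with φ_0 = 1, φ_1 = x, φ_2 = x^2.
G =
  [2, 0, 2/3]
  [0, 2/3, 0]
  [2/3, 0, 2/5],
b = (-2, 26/15, -2/3).
Solving gives a_0 = -1, a_1 = 13/5, a_2 = 0, so
  g(x) = 13*x/5 - 1.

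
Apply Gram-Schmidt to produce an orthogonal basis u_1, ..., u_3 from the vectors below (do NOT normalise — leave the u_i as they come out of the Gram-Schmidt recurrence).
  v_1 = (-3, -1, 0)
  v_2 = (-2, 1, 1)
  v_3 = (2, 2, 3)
Orthogonal basis:
  u_1 = (-3, -1, 0)
  u_2 = (-1/2, 3/2, 1)
  u_3 = (11/35, -33/35, 11/7)

Apply the Gram-Schmidt recurrence
  u_1 = v_1
  u_i = v_i − Σ_{j<i} ((v_i · u_j) / (u_j · u_j)) · u_j.

Step by step this gives:
  u_1 = (-3, -1, 0)
  u_2 = (-1/2, 3/2, 1)
  u_3 = (11/35, -33/35, 11/7)

Orthogonality check:
  u_2 · u_1 = 0 (should be 0)
  u_3 · u_1 = 0 (should be 0)
  u_3 · u_2 = 0 (should be 0)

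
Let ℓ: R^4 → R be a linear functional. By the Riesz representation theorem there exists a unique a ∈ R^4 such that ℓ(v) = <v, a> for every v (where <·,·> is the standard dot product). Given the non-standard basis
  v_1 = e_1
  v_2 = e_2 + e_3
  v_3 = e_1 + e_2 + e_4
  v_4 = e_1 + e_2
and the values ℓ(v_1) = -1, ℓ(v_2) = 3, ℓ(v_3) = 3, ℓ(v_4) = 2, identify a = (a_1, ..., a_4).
a = (-1, 3, 0, 1)

Write a = (a_1, ..., a_4) in the standard basis. For each basis vector v_i, ℓ(v_i) = <v_i, a> is a linear equation in the a_j's. Collect the n equations into a matrix system V a = ℓ, where row i of V is v_i (expressed in the standard basis). Since V is invertible (lower-triangular with 1s on the diagonal, up to permutation), solve by back-substitution:
  V =
[[1, 0, 0, 0],
 [0, 1, 1, 0],
 [1, 1, 0, 1],
 [1, 1, 0, 0]]
  V a = (-1, 3, 3, 2)
Solving gives a = (-1, 3, 0, 1).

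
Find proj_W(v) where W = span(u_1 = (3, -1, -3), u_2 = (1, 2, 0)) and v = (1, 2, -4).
proj_W(v) = (131/47, 52/47, -90/47)

Set up U = [u_1 | ... | u_2] ∈ R^(3×2). The projector onto W = col(U) is P = U (U^T U)^(-1) U^T.
Compute U^T U =
  [19, 1]
  [1, 5],
and U^T v = (13, 5).
Solve U^T U · c = U^T v for the coefficients: c = (30/47, 41/47). The projection is proj_W(v) = U c.
Check: (v - proj_W(v)) · u_1 = 0  (should be 0).
Check: (v - proj_W(v)) · u_2 = 0  (should be 0).
Result: proj_W(v) = (131/47, 52/47, -90/47).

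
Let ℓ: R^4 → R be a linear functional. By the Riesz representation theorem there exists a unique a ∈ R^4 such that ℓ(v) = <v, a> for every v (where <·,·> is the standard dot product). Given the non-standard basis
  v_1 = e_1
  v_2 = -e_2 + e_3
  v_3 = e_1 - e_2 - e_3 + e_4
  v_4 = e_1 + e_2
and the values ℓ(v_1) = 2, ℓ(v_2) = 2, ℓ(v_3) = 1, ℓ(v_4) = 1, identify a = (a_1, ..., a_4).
a = (2, -1, 1, -1)

Write a = (a_1, ..., a_4) in the standard basis. For each basis vector v_i, ℓ(v_i) = <v_i, a> is a linear equation in the a_j's. Collect the n equations into a matrix system V a = ℓ, where row i of V is v_i (expressed in the standard basis). Since V is invertible (lower-triangular with 1s on the diagonal, up to permutation), solve by back-substitution:
  V =
[[1, 0, 0, 0],
 [0, -1, 1, 0],
 [1, -1, -1, 1],
 [1, 1, 0, 0]]
  V a = (2, 2, 1, 1)
Solving gives a = (2, -1, 1, -1).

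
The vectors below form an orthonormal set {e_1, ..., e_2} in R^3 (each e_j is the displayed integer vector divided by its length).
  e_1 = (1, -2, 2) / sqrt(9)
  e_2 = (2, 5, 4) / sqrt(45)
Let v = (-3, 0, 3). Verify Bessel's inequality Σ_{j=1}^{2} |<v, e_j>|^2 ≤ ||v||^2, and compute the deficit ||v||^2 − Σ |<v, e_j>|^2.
Σ |<v, e_j>|^2 = 9/5; ||v||^2 = 18; deficit = 81/5

Write each e_j = u_j / sqrt(<u_j, u_j>) where u_j is the displayed integer vector. Then <v, e_j> = <v, u_j> / sqrt(<u_j, u_j>), so |<v, e_j>|^2 = <v, u_j>^2 / <u_j, u_j>.
Coefficients: <v, e_1> = 3/sqrt(9), <v, e_2> = 6/sqrt(45).
Square and sum: Σ |<v, e_j>|^2 = 9/5.
Compute ||v||^2 = v·v = 18.
Deficit = 18 − 9/5 = 81/5 ≥ 0, confirming Bessel's inequality. (The deficit equals ||v − Σ <v,e_j> e_j||^2, the squared distance from v to span{e_j}.)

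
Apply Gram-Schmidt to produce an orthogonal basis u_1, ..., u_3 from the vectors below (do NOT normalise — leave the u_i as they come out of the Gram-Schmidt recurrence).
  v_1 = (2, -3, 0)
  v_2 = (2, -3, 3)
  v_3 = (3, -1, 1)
Orthogonal basis:
  u_1 = (2, -3, 0)
  u_2 = (0, 0, 3)
  u_3 = (21/13, 14/13, 0)

Apply the Gram-Schmidt recurrence
  u_1 = v_1
  u_i = v_i − Σ_{j<i} ((v_i · u_j) / (u_j · u_j)) · u_j.

Step by step this gives:
  u_1 = (2, -3, 0)
  u_2 = (0, 0, 3)
  u_3 = (21/13, 14/13, 0)

Orthogonality check:
  u_2 · u_1 = 0 (should be 0)
  u_3 · u_1 = 0 (should be 0)
  u_3 · u_2 = 0 (should be 0)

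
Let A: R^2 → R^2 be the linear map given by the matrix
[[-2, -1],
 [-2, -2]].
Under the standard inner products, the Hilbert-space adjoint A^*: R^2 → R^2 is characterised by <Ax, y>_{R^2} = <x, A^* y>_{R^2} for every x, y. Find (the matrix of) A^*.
A^* = A^T =
[[-2, -2],
 [-1, -2]]

For real matrices with standard dot products, the defining identity <Ax, y> = <x, A^* y> gives (Ax)^T y = x^T (A^*) y, i.e. x^T A^T y = x^T (A^*) y. Since this holds for all x, y, we must have A^* = A^T. Therefore
A^* =
[[-2, -2],
 [-1, -2]].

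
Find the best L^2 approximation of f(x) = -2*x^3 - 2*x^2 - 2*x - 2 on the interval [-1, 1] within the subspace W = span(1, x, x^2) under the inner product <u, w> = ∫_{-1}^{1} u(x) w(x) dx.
g(x) = -2*x^2 - 16*x/5 - 2

The best approximation g ∈ W is the orthogonal projection of f onto W. Writing g = a_0 + a_1 x + a_2 x^2, the coefficients solve the normal equations G · a = b where
  G_{ij} = <φ_i, φ_j> and b_i = <f, φ_i>, with φ_0 = 1, φ_1 = x, φ_2 = x^2.
G =
  [2, 0, 2/3]
  [0, 2/3, 0]
  [2/3, 0, 2/5],
b = (-16/3, -32/15, -32/15).
Solving gives a_0 = -2, a_1 = -16/5, a_2 = -2, so
  g(x) = -2*x^2 - 16*x/5 - 2.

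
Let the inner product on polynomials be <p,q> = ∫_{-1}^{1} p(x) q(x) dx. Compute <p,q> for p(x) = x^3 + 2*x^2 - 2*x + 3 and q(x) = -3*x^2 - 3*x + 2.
<p,q> = 136/15

Expand the product: p(x)·q(x) = -3*x^5 - 9*x^4 + 2*x^3 + x^2 - 13*x + 6.
∫_{-1}^{1} of each monomial x^k gives [2/(k+1) if k even, 0 if k odd]. Integrating term-by-term (or equivalently evaluating the antiderivative F(x) = -x^6/2 - 9*x^5/5 + x^4/2 + x^3/3 - 13*x^2/2 + 6*x at the endpoints):
  F(1) − F(−1) = -59/30 − (-331/30) = 136/15.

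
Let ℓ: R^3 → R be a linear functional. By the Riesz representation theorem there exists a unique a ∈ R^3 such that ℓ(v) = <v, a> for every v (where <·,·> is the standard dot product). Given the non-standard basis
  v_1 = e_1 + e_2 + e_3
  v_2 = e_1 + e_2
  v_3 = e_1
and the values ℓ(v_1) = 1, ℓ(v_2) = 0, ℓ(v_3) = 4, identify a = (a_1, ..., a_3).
a = (4, -4, 1)

Write a = (a_1, ..., a_3) in the standard basis. For each basis vector v_i, ℓ(v_i) = <v_i, a> is a linear equation in the a_j's. Collect the n equations into a matrix system V a = ℓ, where row i of V is v_i (expressed in the standard basis). Since V is invertible (lower-triangular with 1s on the diagonal, up to permutation), solve by back-substitution:
  V =
[[1, 1, 1],
 [1, 1, 0],
 [1, 0, 0]]
  V a = (1, 0, 4)
Solving gives a = (4, -4, 1).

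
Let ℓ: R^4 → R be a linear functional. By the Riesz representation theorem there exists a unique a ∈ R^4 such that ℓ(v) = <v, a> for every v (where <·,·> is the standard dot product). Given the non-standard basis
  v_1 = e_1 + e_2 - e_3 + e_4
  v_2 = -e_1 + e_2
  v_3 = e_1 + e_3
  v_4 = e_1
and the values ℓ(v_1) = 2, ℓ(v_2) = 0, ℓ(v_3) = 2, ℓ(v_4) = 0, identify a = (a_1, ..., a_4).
a = (0, 0, 2, 4)

Write a = (a_1, ..., a_4) in the standard basis. For each basis vector v_i, ℓ(v_i) = <v_i, a> is a linear equation in the a_j's. Collect the n equations into a matrix system V a = ℓ, where row i of V is v_i (expressed in the standard basis). Since V is invertible (lower-triangular with 1s on the diagonal, up to permutation), solve by back-substitution:
  V =
[[1, 1, -1, 1],
 [-1, 1, 0, 0],
 [1, 0, 1, 0],
 [1, 0, 0, 0]]
  V a = (2, 0, 2, 0)
Solving gives a = (0, 0, 2, 4).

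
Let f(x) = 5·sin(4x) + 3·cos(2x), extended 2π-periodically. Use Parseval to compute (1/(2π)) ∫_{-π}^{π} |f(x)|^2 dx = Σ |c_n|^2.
Σ |c_n|^2 = 17

Expand |f|^2 and use orthogonality of {sin(nx), cos(mx)} on [-π, π]:
  ∫_{-π}^{π} sin(nx)^2 dx = π, ∫ cos(mx)^2 dx = π, and cross terms integrate to 0.
So ∫_{-π}^{π} f(x)^2 dx = 5^2 · π + 3^2 · π = (25 + 9)π.
Divide by 2π: (25 + 9)/2 = 17.
By Parseval, this equals Σ |c_n|^2.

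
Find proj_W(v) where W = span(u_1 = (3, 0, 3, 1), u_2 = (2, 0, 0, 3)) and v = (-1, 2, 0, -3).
proj_W(v) = (-247/166, 0, 63/166, -222/83)

Set up U = [u_1 | ... | u_2] ∈ R^(4×2). The projector onto W = col(U) is P = U (U^T U)^(-1) U^T.
Compute U^T U =
  [19, 9]
  [9, 13],
and U^T v = (-6, -11).
Solve U^T U · c = U^T v for the coefficients: c = (21/166, -155/166). The projection is proj_W(v) = U c.
Check: (v - proj_W(v)) · u_1 = 0  (should be 0).
Check: (v - proj_W(v)) · u_2 = 0  (should be 0).
Result: proj_W(v) = (-247/166, 0, 63/166, -222/83).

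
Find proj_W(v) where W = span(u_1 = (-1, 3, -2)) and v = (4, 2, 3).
proj_W(v) = (2/7, -6/7, 4/7)

Set up U = [u_1 | ... | u_1] ∈ R^(3×1). The projector onto W = col(U) is P = U (U^T U)^(-1) U^T.
Compute U^T U =
  [14],
and U^T v = (-4).
Solve U^T U · c = U^T v for the coefficients: c = (-2/7). The projection is proj_W(v) = U c.
Check: (v - proj_W(v)) · u_1 = 0  (should be 0).
Result: proj_W(v) = (2/7, -6/7, 4/7).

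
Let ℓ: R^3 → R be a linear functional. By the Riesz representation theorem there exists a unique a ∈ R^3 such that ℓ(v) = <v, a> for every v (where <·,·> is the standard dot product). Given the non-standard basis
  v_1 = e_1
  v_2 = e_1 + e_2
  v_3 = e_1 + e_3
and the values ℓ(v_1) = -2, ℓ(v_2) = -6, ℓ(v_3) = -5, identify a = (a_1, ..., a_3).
a = (-2, -4, -3)

Write a = (a_1, ..., a_3) in the standard basis. For each basis vector v_i, ℓ(v_i) = <v_i, a> is a linear equation in the a_j's. Collect the n equations into a matrix system V a = ℓ, where row i of V is v_i (expressed in the standard basis). Since V is invertible (lower-triangular with 1s on the diagonal, up to permutation), solve by back-substitution:
  V =
[[1, 0, 0],
 [1, 1, 0],
 [1, 0, 1]]
  V a = (-2, -6, -5)
Solving gives a = (-2, -4, -3).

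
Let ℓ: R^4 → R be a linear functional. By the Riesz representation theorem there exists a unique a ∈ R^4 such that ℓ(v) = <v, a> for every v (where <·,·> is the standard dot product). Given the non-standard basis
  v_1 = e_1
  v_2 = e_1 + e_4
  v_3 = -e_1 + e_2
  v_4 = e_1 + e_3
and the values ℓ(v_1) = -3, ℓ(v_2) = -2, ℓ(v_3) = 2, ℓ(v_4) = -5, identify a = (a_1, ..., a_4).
a = (-3, -1, -2, 1)

Write a = (a_1, ..., a_4) in the standard basis. For each basis vector v_i, ℓ(v_i) = <v_i, a> is a linear equation in the a_j's. Collect the n equations into a matrix system V a = ℓ, where row i of V is v_i (expressed in the standard basis). Since V is invertible (lower-triangular with 1s on the diagonal, up to permutation), solve by back-substitution:
  V =
[[1, 0, 0, 0],
 [1, 0, 0, 1],
 [-1, 1, 0, 0],
 [1, 0, 1, 0]]
  V a = (-3, -2, 2, -5)
Solving gives a = (-3, -1, -2, 1).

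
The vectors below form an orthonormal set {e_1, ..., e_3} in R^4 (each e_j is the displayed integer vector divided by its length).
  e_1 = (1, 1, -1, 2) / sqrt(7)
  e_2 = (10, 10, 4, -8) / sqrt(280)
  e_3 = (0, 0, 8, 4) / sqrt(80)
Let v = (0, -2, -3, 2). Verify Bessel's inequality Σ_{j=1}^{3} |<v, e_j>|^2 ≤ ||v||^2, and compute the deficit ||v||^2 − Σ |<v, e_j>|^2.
Σ |<v, e_j>|^2 = 15; ||v||^2 = 17; deficit = 2

Write each e_j = u_j / sqrt(<u_j, u_j>) where u_j is the displayed integer vector. Then <v, e_j> = <v, u_j> / sqrt(<u_j, u_j>), so |<v, e_j>|^2 = <v, u_j>^2 / <u_j, u_j>.
Coefficients: <v, e_1> = 5/sqrt(7), <v, e_2> = -48/sqrt(280), <v, e_3> = -16/sqrt(80).
Square and sum: Σ |<v, e_j>|^2 = 15.
Compute ||v||^2 = v·v = 17.
Deficit = 17 − 15 = 2 ≥ 0, confirming Bessel's inequality. (The deficit equals ||v − Σ <v,e_j> e_j||^2, the squared distance from v to span{e_j}.)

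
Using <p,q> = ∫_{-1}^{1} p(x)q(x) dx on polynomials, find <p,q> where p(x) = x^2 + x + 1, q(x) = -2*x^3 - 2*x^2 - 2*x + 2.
<p,q> = 16/15

Expand the product: p(x)·q(x) = -2*x^5 - 4*x^4 - 6*x^3 - 2*x^2 + 2.
∫_{-1}^{1} of each monomial x^k gives [2/(k+1) if k even, 0 if k odd]. Integrating term-by-term (or equivalently evaluating the antiderivative F(x) = -x^6/3 - 4*x^5/5 - 3*x^4/2 - 2*x^3/3 + 2*x at the endpoints):
  F(1) − F(−1) = -13/10 − (-71/30) = 16/15.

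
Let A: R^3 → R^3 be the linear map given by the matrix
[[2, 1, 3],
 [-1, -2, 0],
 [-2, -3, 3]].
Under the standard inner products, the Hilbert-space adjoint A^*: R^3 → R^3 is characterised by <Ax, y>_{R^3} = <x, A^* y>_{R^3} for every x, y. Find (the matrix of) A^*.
A^* = A^T =
[[2, -1, -2],
 [1, -2, -3],
 [3, 0, 3]]

For real matrices with standard dot products, the defining identity <Ax, y> = <x, A^* y> gives (Ax)^T y = x^T (A^*) y, i.e. x^T A^T y = x^T (A^*) y. Since this holds for all x, y, we must have A^* = A^T. Therefore
A^* =
[[2, -1, -2],
 [1, -2, -3],
 [3, 0, 3]].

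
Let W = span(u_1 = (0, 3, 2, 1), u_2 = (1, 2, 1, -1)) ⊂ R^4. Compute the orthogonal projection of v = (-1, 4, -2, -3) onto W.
proj_W(v) = (11/7, 13/7, 5/7, -2)

Set up U = [u_1 | ... | u_2] ∈ R^(4×2). The projector onto W = col(U) is P = U (U^T U)^(-1) U^T.
Compute U^T U =
  [14, 7]
  [7, 7],
and U^T v = (5, 8).
Solve U^T U · c = U^T v for the coefficients: c = (-3/7, 11/7). The projection is proj_W(v) = U c.
Check: (v - proj_W(v)) · u_1 = 0  (should be 0).
Check: (v - proj_W(v)) · u_2 = 0  (should be 0).
Result: proj_W(v) = (11/7, 13/7, 5/7, -2).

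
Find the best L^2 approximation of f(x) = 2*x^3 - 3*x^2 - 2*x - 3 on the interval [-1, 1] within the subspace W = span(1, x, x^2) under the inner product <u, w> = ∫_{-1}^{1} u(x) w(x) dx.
g(x) = -3*x^2 - 4*x/5 - 3

The best approximation g ∈ W is the orthogonal projection of f onto W. Writing g = a_0 + a_1 x + a_2 x^2, the coefficients solve the normal equations G · a = b where
  G_{ij} = <φ_i, φ_j> and b_i = <f, φ_i>, with φ_0 = 1, φ_1 = x, φ_2 = x^2.
G =
  [2, 0, 2/3]
  [0, 2/3, 0]
  [2/3, 0, 2/5],
b = (-8, -8/15, -16/5).
Solving gives a_0 = -3, a_1 = -4/5, a_2 = -3, so
  g(x) = -3*x^2 - 4*x/5 - 3.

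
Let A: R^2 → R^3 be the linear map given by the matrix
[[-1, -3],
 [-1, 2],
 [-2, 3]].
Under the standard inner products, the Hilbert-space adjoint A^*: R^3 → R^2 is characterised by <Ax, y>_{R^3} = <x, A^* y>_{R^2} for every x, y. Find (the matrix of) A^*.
A^* = A^T =
[[-1, -1, -2],
 [-3, 2, 3]]

For real matrices with standard dot products, the defining identity <Ax, y> = <x, A^* y> gives (Ax)^T y = x^T (A^*) y, i.e. x^T A^T y = x^T (A^*) y. Since this holds for all x, y, we must have A^* = A^T. Therefore
A^* =
[[-1, -1, -2],
 [-3, 2, 3]].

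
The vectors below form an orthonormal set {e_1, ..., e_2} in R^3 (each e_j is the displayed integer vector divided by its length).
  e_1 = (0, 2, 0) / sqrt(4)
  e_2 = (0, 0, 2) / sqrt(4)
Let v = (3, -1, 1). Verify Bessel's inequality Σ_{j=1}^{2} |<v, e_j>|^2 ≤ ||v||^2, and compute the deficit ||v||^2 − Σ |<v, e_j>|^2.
Σ |<v, e_j>|^2 = 2; ||v||^2 = 11; deficit = 9

Write each e_j = u_j / sqrt(<u_j, u_j>) where u_j is the displayed integer vector. Then <v, e_j> = <v, u_j> / sqrt(<u_j, u_j>), so |<v, e_j>|^2 = <v, u_j>^2 / <u_j, u_j>.
Coefficients: <v, e_1> = -2/sqrt(4), <v, e_2> = 2/sqrt(4).
Square and sum: Σ |<v, e_j>|^2 = 2.
Compute ||v||^2 = v·v = 11.
Deficit = 11 − 2 = 9 ≥ 0, confirming Bessel's inequality. (The deficit equals ||v − Σ <v,e_j> e_j||^2, the squared distance from v to span{e_j}.)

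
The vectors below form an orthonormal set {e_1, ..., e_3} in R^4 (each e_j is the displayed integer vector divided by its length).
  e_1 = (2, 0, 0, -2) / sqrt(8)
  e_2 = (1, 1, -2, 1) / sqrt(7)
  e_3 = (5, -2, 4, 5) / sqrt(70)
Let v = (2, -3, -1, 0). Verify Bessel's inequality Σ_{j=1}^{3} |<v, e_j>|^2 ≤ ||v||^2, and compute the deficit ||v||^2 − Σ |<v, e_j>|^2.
Σ |<v, e_j>|^2 = 21/5; ||v||^2 = 14; deficit = 49/5

Write each e_j = u_j / sqrt(<u_j, u_j>) where u_j is the displayed integer vector. Then <v, e_j> = <v, u_j> / sqrt(<u_j, u_j>), so |<v, e_j>|^2 = <v, u_j>^2 / <u_j, u_j>.
Coefficients: <v, e_1> = 4/sqrt(8), <v, e_2> = 1/sqrt(7), <v, e_3> = 12/sqrt(70).
Square and sum: Σ |<v, e_j>|^2 = 21/5.
Compute ||v||^2 = v·v = 14.
Deficit = 14 − 21/5 = 49/5 ≥ 0, confirming Bessel's inequality. (The deficit equals ||v − Σ <v,e_j> e_j||^2, the squared distance from v to span{e_j}.)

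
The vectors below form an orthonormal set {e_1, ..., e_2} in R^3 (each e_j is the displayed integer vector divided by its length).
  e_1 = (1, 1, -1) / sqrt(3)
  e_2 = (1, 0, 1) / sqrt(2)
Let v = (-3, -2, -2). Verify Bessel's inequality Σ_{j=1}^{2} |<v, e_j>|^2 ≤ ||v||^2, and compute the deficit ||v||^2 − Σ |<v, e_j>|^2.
Σ |<v, e_j>|^2 = 31/2; ||v||^2 = 17; deficit = 3/2

Write each e_j = u_j / sqrt(<u_j, u_j>) where u_j is the displayed integer vector. Then <v, e_j> = <v, u_j> / sqrt(<u_j, u_j>), so |<v, e_j>|^2 = <v, u_j>^2 / <u_j, u_j>.
Coefficients: <v, e_1> = -3/sqrt(3), <v, e_2> = -5/sqrt(2).
Square and sum: Σ |<v, e_j>|^2 = 31/2.
Compute ||v||^2 = v·v = 17.
Deficit = 17 − 31/2 = 3/2 ≥ 0, confirming Bessel's inequality. (The deficit equals ||v − Σ <v,e_j> e_j||^2, the squared distance from v to span{e_j}.)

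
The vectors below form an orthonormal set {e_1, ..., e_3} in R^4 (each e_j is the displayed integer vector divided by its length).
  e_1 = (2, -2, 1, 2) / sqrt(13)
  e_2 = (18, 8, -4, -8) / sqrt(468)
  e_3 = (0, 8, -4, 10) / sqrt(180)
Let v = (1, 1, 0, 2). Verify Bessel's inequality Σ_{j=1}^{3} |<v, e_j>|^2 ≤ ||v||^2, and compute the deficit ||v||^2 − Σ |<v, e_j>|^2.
Σ |<v, e_j>|^2 = 29/5; ||v||^2 = 6; deficit = 1/5

Write each e_j = u_j / sqrt(<u_j, u_j>) where u_j is the displayed integer vector. Then <v, e_j> = <v, u_j> / sqrt(<u_j, u_j>), so |<v, e_j>|^2 = <v, u_j>^2 / <u_j, u_j>.
Coefficients: <v, e_1> = 4/sqrt(13), <v, e_2> = 10/sqrt(468), <v, e_3> = 28/sqrt(180).
Square and sum: Σ |<v, e_j>|^2 = 29/5.
Compute ||v||^2 = v·v = 6.
Deficit = 6 − 29/5 = 1/5 ≥ 0, confirming Bessel's inequality. (The deficit equals ||v − Σ <v,e_j> e_j||^2, the squared distance from v to span{e_j}.)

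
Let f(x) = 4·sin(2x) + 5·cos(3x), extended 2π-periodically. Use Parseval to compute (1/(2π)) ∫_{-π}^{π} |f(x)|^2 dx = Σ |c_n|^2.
Σ |c_n|^2 = 41/2

Expand |f|^2 and use orthogonality of {sin(nx), cos(mx)} on [-π, π]:
  ∫_{-π}^{π} sin(nx)^2 dx = π, ∫ cos(mx)^2 dx = π, and cross terms integrate to 0.
So ∫_{-π}^{π} f(x)^2 dx = 4^2 · π + 5^2 · π = (16 + 25)π.
Divide by 2π: (16 + 25)/2 = 41/2.
By Parseval, this equals Σ |c_n|^2.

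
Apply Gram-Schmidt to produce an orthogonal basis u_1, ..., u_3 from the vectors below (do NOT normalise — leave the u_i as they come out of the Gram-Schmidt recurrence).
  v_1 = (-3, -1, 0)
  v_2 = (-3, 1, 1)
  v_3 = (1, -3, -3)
Orthogonal basis:
  u_1 = (-3, -1, 0)
  u_2 = (-3/5, 9/5, 1)
  u_3 = (-4/23, 12/23, -24/23)

Apply the Gram-Schmidt recurrence
  u_1 = v_1
  u_i = v_i − Σ_{j<i} ((v_i · u_j) / (u_j · u_j)) · u_j.

Step by step this gives:
  u_1 = (-3, -1, 0)
  u_2 = (-3/5, 9/5, 1)
  u_3 = (-4/23, 12/23, -24/23)

Orthogonality check:
  u_2 · u_1 = 0 (should be 0)
  u_3 · u_1 = 0 (should be 0)
  u_3 · u_2 = 0 (should be 0)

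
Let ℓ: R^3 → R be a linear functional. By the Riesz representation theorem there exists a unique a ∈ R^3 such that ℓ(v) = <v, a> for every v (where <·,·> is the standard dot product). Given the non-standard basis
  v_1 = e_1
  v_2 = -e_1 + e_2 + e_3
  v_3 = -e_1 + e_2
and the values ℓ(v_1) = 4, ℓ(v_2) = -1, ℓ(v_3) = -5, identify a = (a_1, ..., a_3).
a = (4, -1, 4)

Write a = (a_1, ..., a_3) in the standard basis. For each basis vector v_i, ℓ(v_i) = <v_i, a> is a linear equation in the a_j's. Collect the n equations into a matrix system V a = ℓ, where row i of V is v_i (expressed in the standard basis). Since V is invertible (lower-triangular with 1s on the diagonal, up to permutation), solve by back-substitution:
  V =
[[1, 0, 0],
 [-1, 1, 1],
 [-1, 1, 0]]
  V a = (4, -1, -5)
Solving gives a = (4, -1, 4).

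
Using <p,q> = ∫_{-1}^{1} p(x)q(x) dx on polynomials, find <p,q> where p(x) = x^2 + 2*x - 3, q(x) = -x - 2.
<p,q> = 28/3

Expand the product: p(x)·q(x) = -x^3 - 4*x^2 - x + 6.
∫_{-1}^{1} of each monomial x^k gives [2/(k+1) if k even, 0 if k odd]. Integrating term-by-term (or equivalently evaluating the antiderivative F(x) = -x^4/4 - 4*x^3/3 - x^2/2 + 6*x at the endpoints):
  F(1) − F(−1) = 47/12 − (-65/12) = 28/3.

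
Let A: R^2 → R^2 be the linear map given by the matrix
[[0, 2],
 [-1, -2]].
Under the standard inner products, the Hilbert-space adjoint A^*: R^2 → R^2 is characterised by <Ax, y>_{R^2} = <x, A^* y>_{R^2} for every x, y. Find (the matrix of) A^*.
A^* = A^T =
[[0, -1],
 [2, -2]]

For real matrices with standard dot products, the defining identity <Ax, y> = <x, A^* y> gives (Ax)^T y = x^T (A^*) y, i.e. x^T A^T y = x^T (A^*) y. Since this holds for all x, y, we must have A^* = A^T. Therefore
A^* =
[[0, -1],
 [2, -2]].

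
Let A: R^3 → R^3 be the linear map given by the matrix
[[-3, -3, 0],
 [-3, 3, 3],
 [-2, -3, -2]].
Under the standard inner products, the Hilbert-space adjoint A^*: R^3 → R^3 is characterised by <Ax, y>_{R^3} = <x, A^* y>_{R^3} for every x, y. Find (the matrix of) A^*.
A^* = A^T =
[[-3, -3, -2],
 [-3, 3, -3],
 [0, 3, -2]]

For real matrices with standard dot products, the defining identity <Ax, y> = <x, A^* y> gives (Ax)^T y = x^T (A^*) y, i.e. x^T A^T y = x^T (A^*) y. Since this holds for all x, y, we must have A^* = A^T. Therefore
A^* =
[[-3, -3, -2],
 [-3, 3, -3],
 [0, 3, -2]].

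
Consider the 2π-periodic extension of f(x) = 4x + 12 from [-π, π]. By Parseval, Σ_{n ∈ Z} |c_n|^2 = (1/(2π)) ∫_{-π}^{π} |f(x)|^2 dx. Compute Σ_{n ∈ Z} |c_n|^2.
Σ |c_n|^2 = 16π^2/3 + 144

Expand and integrate term by term over [-π, π]:
  ∫ (4x)^2 dx = 16·(2π^3/3); ∫ 2·4·(12)·x dx = 0 (odd integrand); ∫ 12^2 dx = 144·2π.
So (1/(2π)) ∫_{-π}^{π} (4x + 12)^2 dx = 16π^2/3 + 144 = 16π^2/3 + 144.
Parseval ⇒ Σ |c_n|^2 = 16π^2/3 + 144.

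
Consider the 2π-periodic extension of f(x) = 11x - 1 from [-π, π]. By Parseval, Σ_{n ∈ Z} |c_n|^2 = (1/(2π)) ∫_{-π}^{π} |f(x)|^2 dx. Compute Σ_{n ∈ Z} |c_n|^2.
Σ |c_n|^2 = 121π^2/3 + 1

Expand and integrate term by term over [-π, π]:
  ∫ (11x)^2 dx = 121·(2π^3/3); ∫ 2·11·(-1)·x dx = 0 (odd integrand); ∫ (-1)^2 dx = 1·2π.
So (1/(2π)) ∫_{-π}^{π} (11x - 1)^2 dx = 121π^2/3 + 1 = 121π^2/3 + 1.
Parseval ⇒ Σ |c_n|^2 = 121π^2/3 + 1.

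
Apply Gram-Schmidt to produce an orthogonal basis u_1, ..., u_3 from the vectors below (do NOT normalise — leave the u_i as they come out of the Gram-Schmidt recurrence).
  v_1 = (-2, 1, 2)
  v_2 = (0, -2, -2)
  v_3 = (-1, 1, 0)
Orthogonal basis:
  u_1 = (-2, 1, 2)
  u_2 = (-4/3, -4/3, -2/3)
  u_3 = (-1/3, 2/3, -2/3)

Apply the Gram-Schmidt recurrence
  u_1 = v_1
  u_i = v_i − Σ_{j<i} ((v_i · u_j) / (u_j · u_j)) · u_j.

Step by step this gives:
  u_1 = (-2, 1, 2)
  u_2 = (-4/3, -4/3, -2/3)
  u_3 = (-1/3, 2/3, -2/3)

Orthogonality check:
  u_2 · u_1 = 0 (should be 0)
  u_3 · u_1 = 0 (should be 0)
  u_3 · u_2 = 0 (should be 0)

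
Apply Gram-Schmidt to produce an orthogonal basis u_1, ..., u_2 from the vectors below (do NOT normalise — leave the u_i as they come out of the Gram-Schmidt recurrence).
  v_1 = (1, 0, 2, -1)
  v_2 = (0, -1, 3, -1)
Orthogonal basis:
  u_1 = (1, 0, 2, -1)
  u_2 = (-7/6, -1, 2/3, 1/6)

Apply the Gram-Schmidt recurrence
  u_1 = v_1
  u_i = v_i − Σ_{j<i} ((v_i · u_j) / (u_j · u_j)) · u_j.

Step by step this gives:
  u_1 = (1, 0, 2, -1)
  u_2 = (-7/6, -1, 2/3, 1/6)

Orthogonality check:
  u_2 · u_1 = 0 (should be 0)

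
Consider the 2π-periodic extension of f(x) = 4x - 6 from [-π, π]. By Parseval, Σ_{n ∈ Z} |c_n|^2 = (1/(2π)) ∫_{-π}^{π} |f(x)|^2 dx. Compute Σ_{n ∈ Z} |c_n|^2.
Σ |c_n|^2 = 16π^2/3 + 36

Expand and integrate term by term over [-π, π]:
  ∫ (4x)^2 dx = 16·(2π^3/3); ∫ 2·4·(-6)·x dx = 0 (odd integrand); ∫ (-6)^2 dx = 36·2π.
So (1/(2π)) ∫_{-π}^{π} (4x - 6)^2 dx = 16π^2/3 + 36 = 16π^2/3 + 36.
Parseval ⇒ Σ |c_n|^2 = 16π^2/3 + 36.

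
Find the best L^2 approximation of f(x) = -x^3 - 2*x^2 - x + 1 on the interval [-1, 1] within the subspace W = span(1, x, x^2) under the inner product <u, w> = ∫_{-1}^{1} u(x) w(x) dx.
g(x) = -2*x^2 - 8*x/5 + 1

The best approximation g ∈ W is the orthogonal projection of f onto W. Writing g = a_0 + a_1 x + a_2 x^2, the coefficients solve the normal equations G · a = b where
  G_{ij} = <φ_i, φ_j> and b_i = <f, φ_i>, with φ_0 = 1, φ_1 = x, φ_2 = x^2.
G =
  [2, 0, 2/3]
  [0, 2/3, 0]
  [2/3, 0, 2/5],
b = (2/3, -16/15, -2/15).
Solving gives a_0 = 1, a_1 = -8/5, a_2 = -2, so
  g(x) = -2*x^2 - 8*x/5 + 1.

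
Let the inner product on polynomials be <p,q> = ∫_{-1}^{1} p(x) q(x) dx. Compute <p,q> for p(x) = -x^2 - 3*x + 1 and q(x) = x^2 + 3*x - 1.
<p,q> = -106/15

Expand the product: p(x)·q(x) = -x^4 - 6*x^3 - 7*x^2 + 6*x - 1.
∫_{-1}^{1} of each monomial x^k gives [2/(k+1) if k even, 0 if k odd]. Integrating term-by-term (or equivalently evaluating the antiderivative F(x) = -x^5/5 - 3*x^4/2 - 7*x^3/3 + 3*x^2 - x at the endpoints):
  F(1) − F(−1) = -61/30 − (151/30) = -106/15.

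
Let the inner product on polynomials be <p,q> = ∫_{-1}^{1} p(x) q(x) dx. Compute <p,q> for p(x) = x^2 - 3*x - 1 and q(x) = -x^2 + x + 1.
<p,q> = -46/15

Expand the product: p(x)·q(x) = -x^4 + 4*x^3 - x^2 - 4*x - 1.
∫_{-1}^{1} of each monomial x^k gives [2/(k+1) if k even, 0 if k odd]. Integrating term-by-term (or equivalently evaluating the antiderivative F(x) = -x^5/5 + x^4 - x^3/3 - 2*x^2 - x at the endpoints):
  F(1) − F(−1) = -38/15 − (8/15) = -46/15.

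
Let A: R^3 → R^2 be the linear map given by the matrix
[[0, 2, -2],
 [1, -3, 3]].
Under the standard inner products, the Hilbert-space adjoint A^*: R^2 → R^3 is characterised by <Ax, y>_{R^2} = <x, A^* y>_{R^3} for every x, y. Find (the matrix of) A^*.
A^* = A^T =
[[0, 1],
 [2, -3],
 [-2, 3]]

For real matrices with standard dot products, the defining identity <Ax, y> = <x, A^* y> gives (Ax)^T y = x^T (A^*) y, i.e. x^T A^T y = x^T (A^*) y. Since this holds for all x, y, we must have A^* = A^T. Therefore
A^* =
[[0, 1],
 [2, -3],
 [-2, 3]].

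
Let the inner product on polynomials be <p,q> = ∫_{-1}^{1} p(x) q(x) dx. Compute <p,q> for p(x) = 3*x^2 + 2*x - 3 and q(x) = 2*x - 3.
<p,q> = 44/3

Expand the product: p(x)·q(x) = 6*x^3 - 5*x^2 - 12*x + 9.
∫_{-1}^{1} of each monomial x^k gives [2/(k+1) if k even, 0 if k odd]. Integrating term-by-term (or equivalently evaluating the antiderivative F(x) = 3*x^4/2 - 5*x^3/3 - 6*x^2 + 9*x at the endpoints):
  F(1) − F(−1) = 17/6 − (-71/6) = 44/3.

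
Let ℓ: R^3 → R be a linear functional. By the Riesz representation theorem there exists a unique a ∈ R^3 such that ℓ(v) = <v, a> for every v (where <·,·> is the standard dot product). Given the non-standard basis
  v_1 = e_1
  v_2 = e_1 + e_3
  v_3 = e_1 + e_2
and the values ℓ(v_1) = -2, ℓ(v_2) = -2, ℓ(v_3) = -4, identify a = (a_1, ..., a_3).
a = (-2, -2, 0)

Write a = (a_1, ..., a_3) in the standard basis. For each basis vector v_i, ℓ(v_i) = <v_i, a> is a linear equation in the a_j's. Collect the n equations into a matrix system V a = ℓ, where row i of V is v_i (expressed in the standard basis). Since V is invertible (lower-triangular with 1s on the diagonal, up to permutation), solve by back-substitution:
  V =
[[1, 0, 0],
 [1, 0, 1],
 [1, 1, 0]]
  V a = (-2, -2, -4)
Solving gives a = (-2, -2, 0).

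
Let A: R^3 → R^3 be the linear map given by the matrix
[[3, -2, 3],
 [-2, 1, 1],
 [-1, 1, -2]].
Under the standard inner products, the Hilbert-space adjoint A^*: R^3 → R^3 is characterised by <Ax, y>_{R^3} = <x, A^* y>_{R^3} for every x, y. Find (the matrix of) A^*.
A^* = A^T =
[[3, -2, -1],
 [-2, 1, 1],
 [3, 1, -2]]

For real matrices with standard dot products, the defining identity <Ax, y> = <x, A^* y> gives (Ax)^T y = x^T (A^*) y, i.e. x^T A^T y = x^T (A^*) y. Since this holds for all x, y, we must have A^* = A^T. Therefore
A^* =
[[3, -2, -1],
 [-2, 1, 1],
 [3, 1, -2]].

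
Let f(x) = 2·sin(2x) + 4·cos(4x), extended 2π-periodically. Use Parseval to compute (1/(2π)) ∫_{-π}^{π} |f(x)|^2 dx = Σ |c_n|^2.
Σ |c_n|^2 = 10

Expand |f|^2 and use orthogonality of {sin(nx), cos(mx)} on [-π, π]:
  ∫_{-π}^{π} sin(nx)^2 dx = π, ∫ cos(mx)^2 dx = π, and cross terms integrate to 0.
So ∫_{-π}^{π} f(x)^2 dx = 2^2 · π + 4^2 · π = (4 + 16)π.
Divide by 2π: (4 + 16)/2 = 10.
By Parseval, this equals Σ |c_n|^2.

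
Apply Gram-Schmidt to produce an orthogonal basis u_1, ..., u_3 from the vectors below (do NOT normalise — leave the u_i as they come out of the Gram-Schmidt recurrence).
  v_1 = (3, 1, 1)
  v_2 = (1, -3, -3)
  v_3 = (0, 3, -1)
Orthogonal basis:
  u_1 = (3, 1, 1)
  u_2 = (20/11, -30/11, -30/11)
  u_3 = (0, 2, -2)

Apply the Gram-Schmidt recurrence
  u_1 = v_1
  u_i = v_i − Σ_{j<i} ((v_i · u_j) / (u_j · u_j)) · u_j.

Step by step this gives:
  u_1 = (3, 1, 1)
  u_2 = (20/11, -30/11, -30/11)
  u_3 = (0, 2, -2)

Orthogonality check:
  u_2 · u_1 = 0 (should be 0)
  u_3 · u_1 = 0 (should be 0)
  u_3 · u_2 = 0 (should be 0)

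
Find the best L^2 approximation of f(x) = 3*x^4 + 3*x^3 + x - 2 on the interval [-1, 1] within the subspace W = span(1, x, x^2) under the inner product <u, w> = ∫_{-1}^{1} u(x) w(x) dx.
g(x) = 18*x^2/7 + 14*x/5 - 79/35

The best approximation g ∈ W is the orthogonal projection of f onto W. Writing g = a_0 + a_1 x + a_2 x^2, the coefficients solve the normal equations G · a = b where
  G_{ij} = <φ_i, φ_j> and b_i = <f, φ_i>, with φ_0 = 1, φ_1 = x, φ_2 = x^2.
G =
  [2, 0, 2/3]
  [0, 2/3, 0]
  [2/3, 0, 2/5],
b = (-14/5, 28/15, -10/21).
Solving gives a_0 = -79/35, a_1 = 14/5, a_2 = 18/7, so
  g(x) = 18*x^2/7 + 14*x/5 - 79/35.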